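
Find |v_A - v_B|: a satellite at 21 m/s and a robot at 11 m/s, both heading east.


Given: v_A = 21 m/s east, v_B = 11 m/s east
Both move in the same direction; relative speed = |v_A - v_B|
|21 - 11| = |10|
= 10 m/s

10 m/s


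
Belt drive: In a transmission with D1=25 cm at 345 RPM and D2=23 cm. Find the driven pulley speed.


Given: D1 = 25 cm, w1 = 345 RPM, D2 = 23 cm
Using D1*w1 = D2*w2
w2 = D1*w1 / D2
w2 = 25*345 / 23
w2 = 8625 / 23
w2 = 375 RPM

375 RPM


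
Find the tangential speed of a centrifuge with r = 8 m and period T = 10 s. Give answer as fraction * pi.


Given: radius r = 8 m, period T = 10 s
Using v = 2*pi*r / T
v = 2*pi*8 / 10
v = 16*pi / 10
v = 8/5*pi m/s

8/5*pi m/s


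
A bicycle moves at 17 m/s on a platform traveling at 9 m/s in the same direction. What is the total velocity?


Given: object velocity = 17 m/s, platform velocity = 9 m/s (same direction)
Using classical velocity addition: v_total = v_object + v_platform
v_total = 17 + 9
v_total = 26 m/s

26 m/s


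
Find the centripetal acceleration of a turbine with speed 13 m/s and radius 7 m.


Given: v = 13 m/s, r = 7 m
Using a_c = v^2 / r
a_c = 13^2 / 7
a_c = 169 / 7
a_c = 169/7 m/s^2

169/7 m/s^2


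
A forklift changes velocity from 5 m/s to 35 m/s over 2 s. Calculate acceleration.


Given: initial velocity v0 = 5 m/s, final velocity v = 35 m/s, time t = 2 s
Using a = (v - v0) / t
a = (35 - 5) / 2
a = 30 / 2
a = 15 m/s^2

15 m/s^2


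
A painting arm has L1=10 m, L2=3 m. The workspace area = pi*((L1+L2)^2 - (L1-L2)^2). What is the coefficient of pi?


Given: L1 = 10, L2 = 3
(L1+L2)^2 = (13)^2 = 169
(L1-L2)^2 = (7)^2 = 49
Difference = 169 - 49 = 120
This equals 4*L1*L2 = 4*10*3 = 120
Workspace area = 120*pi

120


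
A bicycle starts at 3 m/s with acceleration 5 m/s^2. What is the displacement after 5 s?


Given: v0 = 3 m/s, a = 5 m/s^2, t = 5 s
Using s = v0*t + (1/2)*a*t^2
s = 3*5 + (1/2)*5*5^2
s = 15 + (1/2)*125
s = 15 + 125/2
s = 155/2

155/2 m


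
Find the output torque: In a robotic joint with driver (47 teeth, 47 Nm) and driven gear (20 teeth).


Given: N1 = 47, N2 = 20, T1 = 47 Nm
Using T2/T1 = N2/N1
T2 = T1 * N2 / N1
T2 = 47 * 20 / 47
T2 = 940 / 47
T2 = 20 Nm

20 Nm


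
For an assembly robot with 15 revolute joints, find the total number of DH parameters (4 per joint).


Given: 15 joints, 4 DH parameters per joint (d, theta, a, alpha)
Total DH parameters = number_of_joints * 4
Total = 15 * 4
Total = 60

60


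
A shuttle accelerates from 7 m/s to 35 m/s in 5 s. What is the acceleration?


Given: initial velocity v0 = 7 m/s, final velocity v = 35 m/s, time t = 5 s
Using a = (v - v0) / t
a = (35 - 7) / 5
a = 28 / 5
a = 28/5 m/s^2

28/5 m/s^2


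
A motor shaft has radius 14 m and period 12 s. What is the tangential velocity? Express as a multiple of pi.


Given: radius r = 14 m, period T = 12 s
Using v = 2*pi*r / T
v = 2*pi*14 / 12
v = 28*pi / 12
v = 7/3*pi m/s

7/3*pi m/s


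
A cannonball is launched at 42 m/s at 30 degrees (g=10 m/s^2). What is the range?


Given: v0 = 42 m/s, theta = 30 deg, g = 10 m/s^2
sin(2*30) = sin(60) = sqrt(3)/2
Using R = v0^2 * sin(2*theta) / g
R = 42^2 * (sqrt(3)/2) / 10
R = 1764 * sqrt(3) / 20
R = 441/5*sqrt(3) m

441/5*sqrt(3) m


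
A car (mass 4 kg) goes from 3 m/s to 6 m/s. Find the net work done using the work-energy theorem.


Given: m = 4 kg, v0 = 3 m/s, v = 6 m/s
Using W = (1/2)*m*(v^2 - v0^2)
v^2 = 6^2 = 36
v0^2 = 3^2 = 9
v^2 - v0^2 = 36 - 9 = 27
W = (1/2)*4*27 = 54 J

54 J


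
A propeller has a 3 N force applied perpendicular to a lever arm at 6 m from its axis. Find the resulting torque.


Given: F = 3 N, r = 6 m, angle = 90 deg (perpendicular)
Using tau = F * r * sin(90)
sin(90) = 1
tau = 3 * 6 * 1
tau = 18 Nm

18 Nm


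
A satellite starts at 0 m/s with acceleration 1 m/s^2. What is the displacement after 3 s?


Given: v0 = 0 m/s, a = 1 m/s^2, t = 3 s
Using s = v0*t + (1/2)*a*t^2
s = 0*3 + (1/2)*1*3^2
s = 0 + (1/2)*9
s = 0 + 9/2
s = 9/2

9/2 m


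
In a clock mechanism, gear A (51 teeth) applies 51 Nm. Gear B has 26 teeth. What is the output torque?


Given: N1 = 51, N2 = 26, T1 = 51 Nm
Using T2/T1 = N2/N1
T2 = T1 * N2 / N1
T2 = 51 * 26 / 51
T2 = 1326 / 51
T2 = 26 Nm

26 Nm


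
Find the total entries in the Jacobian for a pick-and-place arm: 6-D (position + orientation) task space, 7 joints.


Given: task space dimension = 6, joints = 7
Jacobian is a 6 x 7 matrix
Total entries = rows * columns
Total = 6 * 7
Total = 42

42


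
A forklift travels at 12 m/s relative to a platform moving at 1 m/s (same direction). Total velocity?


Given: object velocity = 12 m/s, platform velocity = 1 m/s (same direction)
Using classical velocity addition: v_total = v_object + v_platform
v_total = 12 + 1
v_total = 13 m/s

13 m/s


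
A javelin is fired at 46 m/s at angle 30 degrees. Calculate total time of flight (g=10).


Given: v0 = 46 m/s, theta = 30 deg, g = 10 m/s^2
sin(30) = 1/2
Using T = 2*v0*sin(theta) / g
T = 2*46*1/2 / 10
T = 46 / 10
T = 23/5 s

23/5 s


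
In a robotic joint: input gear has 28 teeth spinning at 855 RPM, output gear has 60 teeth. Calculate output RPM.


Given: N1 = 28 teeth, w1 = 855 RPM, N2 = 60 teeth
Using N1*w1 = N2*w2
w2 = N1*w1 / N2
w2 = 28*855 / 60
w2 = 23940 / 60
w2 = 399 RPM

399 RPM


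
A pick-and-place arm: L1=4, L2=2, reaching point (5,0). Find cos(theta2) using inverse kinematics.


Given: L1 = 4, L2 = 2, target (x, y) = (5, 0)
Using cos(theta2) = (x^2 + y^2 - L1^2 - L2^2) / (2*L1*L2)
x^2 + y^2 = 5^2 + 0 = 25
L1^2 + L2^2 = 16 + 4 = 20
Numerator = 25 - 20 = 5
Denominator = 2*4*2 = 16
cos(theta2) = 5/16 = 5/16

5/16


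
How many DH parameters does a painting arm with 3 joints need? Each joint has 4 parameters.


Given: 3 joints, 4 DH parameters per joint (d, theta, a, alpha)
Total DH parameters = number_of_joints * 4
Total = 3 * 4
Total = 12

12


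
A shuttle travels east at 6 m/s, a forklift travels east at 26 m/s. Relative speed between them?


Given: v_A = 6 m/s east, v_B = 26 m/s east
Both move in the same direction; relative speed = |v_A - v_B|
|6 - 26| = |-20|
= 20 m/s

20 m/s


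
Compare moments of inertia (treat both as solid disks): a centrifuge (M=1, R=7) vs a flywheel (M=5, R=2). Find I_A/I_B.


Given: M1=1 kg, R1=7 m, M2=5 kg, R2=2 m
For a disk: I = (1/2)*M*R^2, so I_A/I_B = (M1*R1^2)/(M2*R2^2)
M1*R1^2 = 1*49 = 49
M2*R2^2 = 5*4 = 20
I_A/I_B = 49/20 = 49/20

49/20


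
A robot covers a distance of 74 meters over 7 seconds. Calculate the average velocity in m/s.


Given: distance d = 74 m, time t = 7 s
Using v = d / t
v = 74 / 7
v = 74/7 m/s

74/7 m/s


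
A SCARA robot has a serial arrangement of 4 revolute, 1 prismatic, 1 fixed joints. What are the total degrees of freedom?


Given: serial robot with 4 revolute, 1 prismatic, 1 fixed joints
DOF contribution per joint type: revolute=1, prismatic=1, spherical=3, fixed=0
DOF = 4*1 + 1*1 + 1*0
DOF = 5

5


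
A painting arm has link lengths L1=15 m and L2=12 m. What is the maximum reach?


Given: L1 = 15 m, L2 = 12 m
For a 2-link planar arm, max reach = L1 + L2 (fully extended)
Max reach = 15 + 12
Max reach = 27 m

27 m


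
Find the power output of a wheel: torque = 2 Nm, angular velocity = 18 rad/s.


Given: tau = 2 Nm, omega = 18 rad/s
Using P = tau * omega
P = 2 * 18
P = 36 W

36 W


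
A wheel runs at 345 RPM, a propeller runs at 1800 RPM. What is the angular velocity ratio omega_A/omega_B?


Given: RPM_A = 345, RPM_B = 1800
omega = 2*pi*RPM/60, so omega_A/omega_B = RPM_A / RPM_B
omega_A/omega_B = 345 / 1800
omega_A/omega_B = 23/120

23/120


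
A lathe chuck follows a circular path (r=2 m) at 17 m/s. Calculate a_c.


Given: v = 17 m/s, r = 2 m
Using a_c = v^2 / r
a_c = 17^2 / 2
a_c = 289 / 2
a_c = 289/2 m/s^2

289/2 m/s^2


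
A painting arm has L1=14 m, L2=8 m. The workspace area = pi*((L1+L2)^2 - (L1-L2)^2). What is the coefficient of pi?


Given: L1 = 14, L2 = 8
(L1+L2)^2 = (22)^2 = 484
(L1-L2)^2 = (6)^2 = 36
Difference = 484 - 36 = 448
This equals 4*L1*L2 = 4*14*8 = 448
Workspace area = 448*pi

448


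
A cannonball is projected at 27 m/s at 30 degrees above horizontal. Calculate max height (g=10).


Given: v0 = 27 m/s, theta = 30 deg, g = 10 m/s^2
sin^2(30) = 1/4
Using H = v0^2 * sin^2(theta) / (2*g)
H = 27^2 * 1/4 / (2*10)
H = 729 * 1/4 / 20
H = 729/4 / 20
H = 729/80 m

729/80 m


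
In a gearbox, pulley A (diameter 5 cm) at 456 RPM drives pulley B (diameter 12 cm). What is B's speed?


Given: D1 = 5 cm, w1 = 456 RPM, D2 = 12 cm
Using D1*w1 = D2*w2
w2 = D1*w1 / D2
w2 = 5*456 / 12
w2 = 2280 / 12
w2 = 190 RPM

190 RPM


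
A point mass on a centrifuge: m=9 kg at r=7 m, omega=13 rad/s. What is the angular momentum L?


Given: m = 9 kg, r = 7 m, omega = 13 rad/s
For a point mass: I = m*r^2
I = 9*7^2 = 9*49 = 441
L = I*omega = 441*13
L = 5733 kg*m^2/s

5733 kg*m^2/s


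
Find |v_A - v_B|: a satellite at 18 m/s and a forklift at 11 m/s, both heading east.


Given: v_A = 18 m/s east, v_B = 11 m/s east
Both move in the same direction; relative speed = |v_A - v_B|
|18 - 11| = |7|
= 7 m/s

7 m/s


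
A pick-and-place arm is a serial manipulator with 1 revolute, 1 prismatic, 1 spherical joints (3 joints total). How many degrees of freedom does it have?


Given: serial robot with 1 revolute, 1 prismatic, 1 spherical joints
DOF contribution per joint type: revolute=1, prismatic=1, spherical=3, fixed=0
DOF = 1*1 + 1*1 + 1*3
DOF = 5

5


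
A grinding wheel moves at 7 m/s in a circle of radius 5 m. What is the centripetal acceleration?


Given: v = 7 m/s, r = 5 m
Using a_c = v^2 / r
a_c = 7^2 / 5
a_c = 49 / 5
a_c = 49/5 m/s^2

49/5 m/s^2


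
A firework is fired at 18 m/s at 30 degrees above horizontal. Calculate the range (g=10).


Given: v0 = 18 m/s, theta = 30 deg, g = 10 m/s^2
sin(2*30) = sin(60) = sqrt(3)/2
Using R = v0^2 * sin(2*theta) / g
R = 18^2 * (sqrt(3)/2) / 10
R = 324 * sqrt(3) / 20
R = 81/5*sqrt(3) m

81/5*sqrt(3) m


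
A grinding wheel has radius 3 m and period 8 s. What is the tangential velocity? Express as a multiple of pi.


Given: radius r = 3 m, period T = 8 s
Using v = 2*pi*r / T
v = 2*pi*3 / 8
v = 6*pi / 8
v = 3/4*pi m/s

3/4*pi m/s


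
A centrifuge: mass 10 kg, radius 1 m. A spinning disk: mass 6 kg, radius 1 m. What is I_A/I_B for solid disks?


Given: M1=10 kg, R1=1 m, M2=6 kg, R2=1 m
For a disk: I = (1/2)*M*R^2, so I_A/I_B = (M1*R1^2)/(M2*R2^2)
M1*R1^2 = 10*1 = 10
M2*R2^2 = 6*1 = 6
I_A/I_B = 10/6 = 5/3

5/3


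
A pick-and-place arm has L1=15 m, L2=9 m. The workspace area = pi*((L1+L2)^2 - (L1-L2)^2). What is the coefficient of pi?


Given: L1 = 15, L2 = 9
(L1+L2)^2 = (24)^2 = 576
(L1-L2)^2 = (6)^2 = 36
Difference = 576 - 36 = 540
This equals 4*L1*L2 = 4*15*9 = 540
Workspace area = 540*pi

540


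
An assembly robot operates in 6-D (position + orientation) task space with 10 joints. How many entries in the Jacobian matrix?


Given: task space dimension = 6, joints = 10
Jacobian is a 6 x 10 matrix
Total entries = rows * columns
Total = 6 * 10
Total = 60

60


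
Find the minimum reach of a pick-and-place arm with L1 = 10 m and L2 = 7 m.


Given: L1 = 10 m, L2 = 7 m
For a 2-link planar arm, min reach = |L1 - L2| (second link folded back)
Min reach = |10 - 7|
Min reach = 3 m

3 m


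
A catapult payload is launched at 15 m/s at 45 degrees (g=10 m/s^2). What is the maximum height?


Given: v0 = 15 m/s, theta = 45 deg, g = 10 m/s^2
sin^2(45) = 1/2
Using H = v0^2 * sin^2(theta) / (2*g)
H = 15^2 * 1/2 / (2*10)
H = 225 * 1/2 / 20
H = 225/2 / 20
H = 45/8 m

45/8 m


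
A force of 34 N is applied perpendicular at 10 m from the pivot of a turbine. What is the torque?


Given: F = 34 N, r = 10 m, angle = 90 deg (perpendicular)
Using tau = F * r * sin(90)
sin(90) = 1
tau = 34 * 10 * 1
tau = 340 Nm

340 Nm


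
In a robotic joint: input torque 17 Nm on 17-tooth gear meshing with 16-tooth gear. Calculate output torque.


Given: N1 = 17, N2 = 16, T1 = 17 Nm
Using T2/T1 = N2/N1
T2 = T1 * N2 / N1
T2 = 17 * 16 / 17
T2 = 272 / 17
T2 = 16 Nm

16 Nm


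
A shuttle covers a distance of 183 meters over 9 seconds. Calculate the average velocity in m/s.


Given: distance d = 183 m, time t = 9 s
Using v = d / t
v = 183 / 9
v = 61/3 m/s

61/3 m/s


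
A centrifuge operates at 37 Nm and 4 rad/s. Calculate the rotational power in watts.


Given: tau = 37 Nm, omega = 4 rad/s
Using P = tau * omega
P = 37 * 4
P = 148 W

148 W


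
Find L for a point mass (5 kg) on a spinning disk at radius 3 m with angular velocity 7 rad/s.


Given: m = 5 kg, r = 3 m, omega = 7 rad/s
For a point mass: I = m*r^2
I = 5*3^2 = 5*9 = 45
L = I*omega = 45*7
L = 315 kg*m^2/s

315 kg*m^2/s


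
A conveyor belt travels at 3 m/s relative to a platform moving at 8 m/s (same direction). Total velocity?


Given: object velocity = 3 m/s, platform velocity = 8 m/s (same direction)
Using classical velocity addition: v_total = v_object + v_platform
v_total = 3 + 8
v_total = 11 m/s

11 m/s


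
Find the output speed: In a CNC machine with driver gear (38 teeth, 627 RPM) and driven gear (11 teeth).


Given: N1 = 38 teeth, w1 = 627 RPM, N2 = 11 teeth
Using N1*w1 = N2*w2
w2 = N1*w1 / N2
w2 = 38*627 / 11
w2 = 23826 / 11
w2 = 2166 RPM

2166 RPM


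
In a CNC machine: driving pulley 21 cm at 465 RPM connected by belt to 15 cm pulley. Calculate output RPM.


Given: D1 = 21 cm, w1 = 465 RPM, D2 = 15 cm
Using D1*w1 = D2*w2
w2 = D1*w1 / D2
w2 = 21*465 / 15
w2 = 9765 / 15
w2 = 651 RPM

651 RPM


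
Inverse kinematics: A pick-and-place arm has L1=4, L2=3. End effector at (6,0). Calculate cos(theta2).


Given: L1 = 4, L2 = 3, target (x, y) = (6, 0)
Using cos(theta2) = (x^2 + y^2 - L1^2 - L2^2) / (2*L1*L2)
x^2 + y^2 = 6^2 + 0 = 36
L1^2 + L2^2 = 16 + 9 = 25
Numerator = 36 - 25 = 11
Denominator = 2*4*3 = 24
cos(theta2) = 11/24 = 11/24

11/24


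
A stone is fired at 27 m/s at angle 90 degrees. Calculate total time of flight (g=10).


Given: v0 = 27 m/s, theta = 90 deg, g = 10 m/s^2
sin(90) = 1
Using T = 2*v0*sin(theta) / g
T = 2*27*1 / 10
T = 54 / 10
T = 27/5 s

27/5 s


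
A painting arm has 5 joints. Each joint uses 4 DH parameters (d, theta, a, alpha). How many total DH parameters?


Given: 5 joints, 4 DH parameters per joint (d, theta, a, alpha)
Total DH parameters = number_of_joints * 4
Total = 5 * 4
Total = 20

20


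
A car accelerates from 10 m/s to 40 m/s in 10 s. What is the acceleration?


Given: initial velocity v0 = 10 m/s, final velocity v = 40 m/s, time t = 10 s
Using a = (v - v0) / t
a = (40 - 10) / 10
a = 30 / 10
a = 3 m/s^2

3 m/s^2


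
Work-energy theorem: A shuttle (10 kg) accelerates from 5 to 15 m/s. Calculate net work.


Given: m = 10 kg, v0 = 5 m/s, v = 15 m/s
Using W = (1/2)*m*(v^2 - v0^2)
v^2 = 15^2 = 225
v0^2 = 5^2 = 25
v^2 - v0^2 = 225 - 25 = 200
W = (1/2)*10*200 = 1000 J

1000 J


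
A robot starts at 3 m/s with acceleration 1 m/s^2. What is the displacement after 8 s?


Given: v0 = 3 m/s, a = 1 m/s^2, t = 8 s
Using s = v0*t + (1/2)*a*t^2
s = 3*8 + (1/2)*1*8^2
s = 24 + (1/2)*64
s = 24 + 32
s = 56

56 m


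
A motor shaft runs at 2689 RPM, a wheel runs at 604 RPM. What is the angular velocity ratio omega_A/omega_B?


Given: RPM_A = 2689, RPM_B = 604
omega = 2*pi*RPM/60, so omega_A/omega_B = RPM_A / RPM_B
omega_A/omega_B = 2689 / 604
omega_A/omega_B = 2689/604

2689/604


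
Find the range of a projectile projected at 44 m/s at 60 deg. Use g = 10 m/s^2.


Given: v0 = 44 m/s, theta = 60 deg, g = 10 m/s^2
sin(2*60) = sin(120) = sqrt(3)/2
Using R = v0^2 * sin(2*theta) / g
R = 44^2 * (sqrt(3)/2) / 10
R = 1936 * sqrt(3) / 20
R = 484/5*sqrt(3) m

484/5*sqrt(3) m


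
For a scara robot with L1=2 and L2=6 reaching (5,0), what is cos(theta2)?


Given: L1 = 2, L2 = 6, target (x, y) = (5, 0)
Using cos(theta2) = (x^2 + y^2 - L1^2 - L2^2) / (2*L1*L2)
x^2 + y^2 = 5^2 + 0 = 25
L1^2 + L2^2 = 4 + 36 = 40
Numerator = 25 - 40 = -15
Denominator = 2*2*6 = 24
cos(theta2) = -15/24 = -5/8

-5/8


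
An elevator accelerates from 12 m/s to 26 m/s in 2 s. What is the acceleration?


Given: initial velocity v0 = 12 m/s, final velocity v = 26 m/s, time t = 2 s
Using a = (v - v0) / t
a = (26 - 12) / 2
a = 14 / 2
a = 7 m/s^2

7 m/s^2


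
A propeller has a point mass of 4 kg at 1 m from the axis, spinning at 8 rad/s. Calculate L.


Given: m = 4 kg, r = 1 m, omega = 8 rad/s
For a point mass: I = m*r^2
I = 4*1^2 = 4*1 = 4
L = I*omega = 4*8
L = 32 kg*m^2/s

32 kg*m^2/s


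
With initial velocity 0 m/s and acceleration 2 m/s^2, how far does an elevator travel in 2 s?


Given: v0 = 0 m/s, a = 2 m/s^2, t = 2 s
Using s = v0*t + (1/2)*a*t^2
s = 0*2 + (1/2)*2*2^2
s = 0 + (1/2)*8
s = 0 + 4
s = 4

4 m


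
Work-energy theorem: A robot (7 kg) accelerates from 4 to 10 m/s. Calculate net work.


Given: m = 7 kg, v0 = 4 m/s, v = 10 m/s
Using W = (1/2)*m*(v^2 - v0^2)
v^2 = 10^2 = 100
v0^2 = 4^2 = 16
v^2 - v0^2 = 100 - 16 = 84
W = (1/2)*7*84 = 294 J

294 J


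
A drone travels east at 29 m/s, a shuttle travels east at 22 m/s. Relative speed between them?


Given: v_A = 29 m/s east, v_B = 22 m/s east
Both move in the same direction; relative speed = |v_A - v_B|
|29 - 22| = |7|
= 7 m/s

7 m/s


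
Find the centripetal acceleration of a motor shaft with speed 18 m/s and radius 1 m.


Given: v = 18 m/s, r = 1 m
Using a_c = v^2 / r
a_c = 18^2 / 1
a_c = 324 / 1
a_c = 324 m/s^2

324 m/s^2


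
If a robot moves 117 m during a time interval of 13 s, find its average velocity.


Given: distance d = 117 m, time t = 13 s
Using v = d / t
v = 117 / 13
v = 9 m/s

9 m/s


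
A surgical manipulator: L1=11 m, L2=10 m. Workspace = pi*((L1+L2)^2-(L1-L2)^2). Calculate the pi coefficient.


Given: L1 = 11, L2 = 10
(L1+L2)^2 = (21)^2 = 441
(L1-L2)^2 = (1)^2 = 1
Difference = 441 - 1 = 440
This equals 4*L1*L2 = 4*11*10 = 440
Workspace area = 440*pi

440


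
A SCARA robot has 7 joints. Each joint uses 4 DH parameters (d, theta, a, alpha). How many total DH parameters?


Given: 7 joints, 4 DH parameters per joint (d, theta, a, alpha)
Total DH parameters = number_of_joints * 4
Total = 7 * 4
Total = 28

28


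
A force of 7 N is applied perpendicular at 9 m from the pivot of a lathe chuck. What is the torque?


Given: F = 7 N, r = 9 m, angle = 90 deg (perpendicular)
Using tau = F * r * sin(90)
sin(90) = 1
tau = 7 * 9 * 1
tau = 63 Nm

63 Nm


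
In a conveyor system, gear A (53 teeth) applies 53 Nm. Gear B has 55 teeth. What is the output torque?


Given: N1 = 53, N2 = 55, T1 = 53 Nm
Using T2/T1 = N2/N1
T2 = T1 * N2 / N1
T2 = 53 * 55 / 53
T2 = 2915 / 53
T2 = 55 Nm

55 Nm


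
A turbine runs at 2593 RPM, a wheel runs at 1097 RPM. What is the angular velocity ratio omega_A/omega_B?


Given: RPM_A = 2593, RPM_B = 1097
omega = 2*pi*RPM/60, so omega_A/omega_B = RPM_A / RPM_B
omega_A/omega_B = 2593 / 1097
omega_A/omega_B = 2593/1097

2593/1097


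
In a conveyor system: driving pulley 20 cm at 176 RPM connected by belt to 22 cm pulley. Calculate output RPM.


Given: D1 = 20 cm, w1 = 176 RPM, D2 = 22 cm
Using D1*w1 = D2*w2
w2 = D1*w1 / D2
w2 = 20*176 / 22
w2 = 3520 / 22
w2 = 160 RPM

160 RPM


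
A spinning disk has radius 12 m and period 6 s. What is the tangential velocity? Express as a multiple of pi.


Given: radius r = 12 m, period T = 6 s
Using v = 2*pi*r / T
v = 2*pi*12 / 6
v = 24*pi / 6
v = 4*pi m/s

4*pi m/s


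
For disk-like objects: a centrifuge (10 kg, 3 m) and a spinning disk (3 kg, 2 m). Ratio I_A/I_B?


Given: M1=10 kg, R1=3 m, M2=3 kg, R2=2 m
For a disk: I = (1/2)*M*R^2, so I_A/I_B = (M1*R1^2)/(M2*R2^2)
M1*R1^2 = 10*9 = 90
M2*R2^2 = 3*4 = 12
I_A/I_B = 90/12 = 15/2

15/2


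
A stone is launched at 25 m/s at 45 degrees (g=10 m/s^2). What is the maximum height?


Given: v0 = 25 m/s, theta = 45 deg, g = 10 m/s^2
sin^2(45) = 1/2
Using H = v0^2 * sin^2(theta) / (2*g)
H = 25^2 * 1/2 / (2*10)
H = 625 * 1/2 / 20
H = 625/2 / 20
H = 125/8 m

125/8 m


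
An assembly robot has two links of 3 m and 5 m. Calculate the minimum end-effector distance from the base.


Given: L1 = 3 m, L2 = 5 m
For a 2-link planar arm, min reach = |L1 - L2| (second link folded back)
Min reach = |3 - 5|
Min reach = 2 m

2 m


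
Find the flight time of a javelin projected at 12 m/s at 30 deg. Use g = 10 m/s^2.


Given: v0 = 12 m/s, theta = 30 deg, g = 10 m/s^2
sin(30) = 1/2
Using T = 2*v0*sin(theta) / g
T = 2*12*1/2 / 10
T = 12 / 10
T = 6/5 s

6/5 s


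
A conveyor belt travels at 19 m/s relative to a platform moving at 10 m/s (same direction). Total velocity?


Given: object velocity = 19 m/s, platform velocity = 10 m/s (same direction)
Using classical velocity addition: v_total = v_object + v_platform
v_total = 19 + 10
v_total = 29 m/s

29 m/s


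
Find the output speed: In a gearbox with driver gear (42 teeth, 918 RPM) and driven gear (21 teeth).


Given: N1 = 42 teeth, w1 = 918 RPM, N2 = 21 teeth
Using N1*w1 = N2*w2
w2 = N1*w1 / N2
w2 = 42*918 / 21
w2 = 38556 / 21
w2 = 1836 RPM

1836 RPM


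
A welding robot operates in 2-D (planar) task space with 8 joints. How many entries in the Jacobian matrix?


Given: task space dimension = 2, joints = 8
Jacobian is a 2 x 8 matrix
Total entries = rows * columns
Total = 2 * 8
Total = 16

16


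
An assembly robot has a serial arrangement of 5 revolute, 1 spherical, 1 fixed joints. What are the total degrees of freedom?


Given: serial robot with 5 revolute, 1 spherical, 1 fixed joints
DOF contribution per joint type: revolute=1, prismatic=1, spherical=3, fixed=0
DOF = 5*1 + 1*3 + 1*0
DOF = 8

8


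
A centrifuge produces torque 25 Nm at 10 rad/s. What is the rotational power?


Given: tau = 25 Nm, omega = 10 rad/s
Using P = tau * omega
P = 25 * 10
P = 250 W

250 W


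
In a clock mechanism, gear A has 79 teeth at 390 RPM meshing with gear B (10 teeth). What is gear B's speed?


Given: N1 = 79 teeth, w1 = 390 RPM, N2 = 10 teeth
Using N1*w1 = N2*w2
w2 = N1*w1 / N2
w2 = 79*390 / 10
w2 = 30810 / 10
w2 = 3081 RPM

3081 RPM


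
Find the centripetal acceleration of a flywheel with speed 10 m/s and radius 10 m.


Given: v = 10 m/s, r = 10 m
Using a_c = v^2 / r
a_c = 10^2 / 10
a_c = 100 / 10
a_c = 10 m/s^2

10 m/s^2


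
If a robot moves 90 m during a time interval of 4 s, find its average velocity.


Given: distance d = 90 m, time t = 4 s
Using v = d / t
v = 90 / 4
v = 45/2 m/s

45/2 m/s


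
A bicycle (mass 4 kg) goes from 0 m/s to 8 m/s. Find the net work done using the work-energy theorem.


Given: m = 4 kg, v0 = 0 m/s, v = 8 m/s
Using W = (1/2)*m*(v^2 - v0^2)
v^2 = 8^2 = 64
v0^2 = 0^2 = 0
v^2 - v0^2 = 64 - 0 = 64
W = (1/2)*4*64 = 128 J

128 J


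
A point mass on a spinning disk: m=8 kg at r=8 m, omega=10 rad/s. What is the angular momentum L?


Given: m = 8 kg, r = 8 m, omega = 10 rad/s
For a point mass: I = m*r^2
I = 8*8^2 = 8*64 = 512
L = I*omega = 512*10
L = 5120 kg*m^2/s

5120 kg*m^2/s


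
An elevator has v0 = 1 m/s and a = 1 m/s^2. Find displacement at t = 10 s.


Given: v0 = 1 m/s, a = 1 m/s^2, t = 10 s
Using s = v0*t + (1/2)*a*t^2
s = 1*10 + (1/2)*1*10^2
s = 10 + (1/2)*100
s = 10 + 50
s = 60

60 m


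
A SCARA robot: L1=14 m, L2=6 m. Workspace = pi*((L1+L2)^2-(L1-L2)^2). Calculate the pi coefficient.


Given: L1 = 14, L2 = 6
(L1+L2)^2 = (20)^2 = 400
(L1-L2)^2 = (8)^2 = 64
Difference = 400 - 64 = 336
This equals 4*L1*L2 = 4*14*6 = 336
Workspace area = 336*pi

336


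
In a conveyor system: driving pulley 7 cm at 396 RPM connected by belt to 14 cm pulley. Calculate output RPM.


Given: D1 = 7 cm, w1 = 396 RPM, D2 = 14 cm
Using D1*w1 = D2*w2
w2 = D1*w1 / D2
w2 = 7*396 / 14
w2 = 2772 / 14
w2 = 198 RPM

198 RPM


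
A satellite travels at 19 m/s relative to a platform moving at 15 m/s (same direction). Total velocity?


Given: object velocity = 19 m/s, platform velocity = 15 m/s (same direction)
Using classical velocity addition: v_total = v_object + v_platform
v_total = 19 + 15
v_total = 34 m/s

34 m/s


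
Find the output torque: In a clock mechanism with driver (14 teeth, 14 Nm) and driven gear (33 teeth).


Given: N1 = 14, N2 = 33, T1 = 14 Nm
Using T2/T1 = N2/N1
T2 = T1 * N2 / N1
T2 = 14 * 33 / 14
T2 = 462 / 14
T2 = 33 Nm

33 Nm


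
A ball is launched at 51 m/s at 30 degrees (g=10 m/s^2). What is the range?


Given: v0 = 51 m/s, theta = 30 deg, g = 10 m/s^2
sin(2*30) = sin(60) = sqrt(3)/2
Using R = v0^2 * sin(2*theta) / g
R = 51^2 * (sqrt(3)/2) / 10
R = 2601 * sqrt(3) / 20
R = 2601/20*sqrt(3) m

2601/20*sqrt(3) m


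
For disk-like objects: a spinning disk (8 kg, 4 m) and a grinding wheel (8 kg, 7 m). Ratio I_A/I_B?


Given: M1=8 kg, R1=4 m, M2=8 kg, R2=7 m
For a disk: I = (1/2)*M*R^2, so I_A/I_B = (M1*R1^2)/(M2*R2^2)
M1*R1^2 = 8*16 = 128
M2*R2^2 = 8*49 = 392
I_A/I_B = 128/392 = 16/49

16/49


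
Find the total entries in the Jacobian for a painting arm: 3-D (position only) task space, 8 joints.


Given: task space dimension = 3, joints = 8
Jacobian is a 3 x 8 matrix
Total entries = rows * columns
Total = 3 * 8
Total = 24

24


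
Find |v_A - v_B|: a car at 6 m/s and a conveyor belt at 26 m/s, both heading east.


Given: v_A = 6 m/s east, v_B = 26 m/s east
Both move in the same direction; relative speed = |v_A - v_B|
|6 - 26| = |-20|
= 20 m/s

20 m/s


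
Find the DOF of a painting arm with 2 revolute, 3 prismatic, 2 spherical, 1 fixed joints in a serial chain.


Given: serial robot with 2 revolute, 3 prismatic, 2 spherical, 1 fixed joints
DOF contribution per joint type: revolute=1, prismatic=1, spherical=3, fixed=0
DOF = 2*1 + 3*1 + 2*3 + 1*0
DOF = 11

11


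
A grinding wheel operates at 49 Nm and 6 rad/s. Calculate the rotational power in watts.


Given: tau = 49 Nm, omega = 6 rad/s
Using P = tau * omega
P = 49 * 6
P = 294 W

294 W


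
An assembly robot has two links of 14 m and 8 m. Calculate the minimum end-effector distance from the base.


Given: L1 = 14 m, L2 = 8 m
For a 2-link planar arm, min reach = |L1 - L2| (second link folded back)
Min reach = |14 - 8|
Min reach = 6 m

6 m


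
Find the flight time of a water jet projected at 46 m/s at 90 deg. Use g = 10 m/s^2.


Given: v0 = 46 m/s, theta = 90 deg, g = 10 m/s^2
sin(90) = 1
Using T = 2*v0*sin(theta) / g
T = 2*46*1 / 10
T = 92 / 10
T = 46/5 s

46/5 s


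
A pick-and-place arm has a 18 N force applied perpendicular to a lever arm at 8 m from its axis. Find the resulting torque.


Given: F = 18 N, r = 8 m, angle = 90 deg (perpendicular)
Using tau = F * r * sin(90)
sin(90) = 1
tau = 18 * 8 * 1
tau = 144 Nm

144 Nm


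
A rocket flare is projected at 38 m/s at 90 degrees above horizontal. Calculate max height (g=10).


Given: v0 = 38 m/s, theta = 90 deg, g = 10 m/s^2
sin^2(90) = 1
Using H = v0^2 * sin^2(theta) / (2*g)
H = 38^2 * 1 / (2*10)
H = 1444 * 1 / 20
H = 1444 / 20
H = 361/5 m

361/5 m


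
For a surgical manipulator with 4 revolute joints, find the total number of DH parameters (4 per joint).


Given: 4 joints, 4 DH parameters per joint (d, theta, a, alpha)
Total DH parameters = number_of_joints * 4
Total = 4 * 4
Total = 16

16


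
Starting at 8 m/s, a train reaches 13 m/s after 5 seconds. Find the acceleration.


Given: initial velocity v0 = 8 m/s, final velocity v = 13 m/s, time t = 5 s
Using a = (v - v0) / t
a = (13 - 8) / 5
a = 5 / 5
a = 1 m/s^2

1 m/s^2


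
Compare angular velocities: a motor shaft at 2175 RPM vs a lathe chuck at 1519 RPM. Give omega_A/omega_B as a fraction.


Given: RPM_A = 2175, RPM_B = 1519
omega = 2*pi*RPM/60, so omega_A/omega_B = RPM_A / RPM_B
omega_A/omega_B = 2175 / 1519
omega_A/omega_B = 2175/1519

2175/1519


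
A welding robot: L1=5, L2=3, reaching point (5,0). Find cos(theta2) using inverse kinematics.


Given: L1 = 5, L2 = 3, target (x, y) = (5, 0)
Using cos(theta2) = (x^2 + y^2 - L1^2 - L2^2) / (2*L1*L2)
x^2 + y^2 = 5^2 + 0 = 25
L1^2 + L2^2 = 25 + 9 = 34
Numerator = 25 - 34 = -9
Denominator = 2*5*3 = 30
cos(theta2) = -9/30 = -3/10

-3/10


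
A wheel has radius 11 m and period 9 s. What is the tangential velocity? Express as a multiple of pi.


Given: radius r = 11 m, period T = 9 s
Using v = 2*pi*r / T
v = 2*pi*11 / 9
v = 22*pi / 9
v = 22/9*pi m/s

22/9*pi m/s


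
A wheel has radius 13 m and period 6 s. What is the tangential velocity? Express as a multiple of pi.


Given: radius r = 13 m, period T = 6 s
Using v = 2*pi*r / T
v = 2*pi*13 / 6
v = 26*pi / 6
v = 13/3*pi m/s

13/3*pi m/s


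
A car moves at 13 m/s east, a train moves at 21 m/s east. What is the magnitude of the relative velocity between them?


Given: v_A = 13 m/s east, v_B = 21 m/s east
Both move in the same direction; relative speed = |v_A - v_B|
|13 - 21| = |-8|
= 8 m/s

8 m/s


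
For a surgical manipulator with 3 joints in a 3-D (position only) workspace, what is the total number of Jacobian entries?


Given: task space dimension = 3, joints = 3
Jacobian is a 3 x 3 matrix
Total entries = rows * columns
Total = 3 * 3
Total = 9

9


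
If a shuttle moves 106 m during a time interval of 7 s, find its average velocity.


Given: distance d = 106 m, time t = 7 s
Using v = d / t
v = 106 / 7
v = 106/7 m/s

106/7 m/s


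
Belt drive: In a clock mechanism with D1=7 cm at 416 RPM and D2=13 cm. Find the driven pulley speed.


Given: D1 = 7 cm, w1 = 416 RPM, D2 = 13 cm
Using D1*w1 = D2*w2
w2 = D1*w1 / D2
w2 = 7*416 / 13
w2 = 2912 / 13
w2 = 224 RPM

224 RPM


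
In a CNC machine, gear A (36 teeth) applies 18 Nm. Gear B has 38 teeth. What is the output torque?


Given: N1 = 36, N2 = 38, T1 = 18 Nm
Using T2/T1 = N2/N1
T2 = T1 * N2 / N1
T2 = 18 * 38 / 36
T2 = 684 / 36
T2 = 19 Nm

19 Nm


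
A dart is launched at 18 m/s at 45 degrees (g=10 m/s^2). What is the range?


Given: v0 = 18 m/s, theta = 45 deg, g = 10 m/s^2
sin(2*45) = sin(90) = 1
Using R = v0^2 * sin(2*theta) / g
R = 18^2 * 1 / 10
R = 324 / 10
R = 162/5 m

162/5 m


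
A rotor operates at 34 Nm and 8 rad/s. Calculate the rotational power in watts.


Given: tau = 34 Nm, omega = 8 rad/s
Using P = tau * omega
P = 34 * 8
P = 272 W

272 W


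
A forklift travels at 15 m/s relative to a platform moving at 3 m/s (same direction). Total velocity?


Given: object velocity = 15 m/s, platform velocity = 3 m/s (same direction)
Using classical velocity addition: v_total = v_object + v_platform
v_total = 15 + 3
v_total = 18 m/s

18 m/s


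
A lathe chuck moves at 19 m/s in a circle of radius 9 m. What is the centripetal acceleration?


Given: v = 19 m/s, r = 9 m
Using a_c = v^2 / r
a_c = 19^2 / 9
a_c = 361 / 9
a_c = 361/9 m/s^2

361/9 m/s^2


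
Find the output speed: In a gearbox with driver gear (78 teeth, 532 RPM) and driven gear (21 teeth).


Given: N1 = 78 teeth, w1 = 532 RPM, N2 = 21 teeth
Using N1*w1 = N2*w2
w2 = N1*w1 / N2
w2 = 78*532 / 21
w2 = 41496 / 21
w2 = 1976 RPM

1976 RPM


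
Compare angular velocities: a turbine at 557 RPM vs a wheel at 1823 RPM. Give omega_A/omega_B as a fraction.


Given: RPM_A = 557, RPM_B = 1823
omega = 2*pi*RPM/60, so omega_A/omega_B = RPM_A / RPM_B
omega_A/omega_B = 557 / 1823
omega_A/omega_B = 557/1823

557/1823


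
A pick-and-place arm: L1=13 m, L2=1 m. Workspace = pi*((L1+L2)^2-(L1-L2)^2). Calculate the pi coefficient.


Given: L1 = 13, L2 = 1
(L1+L2)^2 = (14)^2 = 196
(L1-L2)^2 = (12)^2 = 144
Difference = 196 - 144 = 52
This equals 4*L1*L2 = 4*13*1 = 52
Workspace area = 52*pi

52


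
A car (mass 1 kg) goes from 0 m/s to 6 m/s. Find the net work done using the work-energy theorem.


Given: m = 1 kg, v0 = 0 m/s, v = 6 m/s
Using W = (1/2)*m*(v^2 - v0^2)
v^2 = 6^2 = 36
v0^2 = 0^2 = 0
v^2 - v0^2 = 36 - 0 = 36
W = (1/2)*1*36 = 18 J

18 J


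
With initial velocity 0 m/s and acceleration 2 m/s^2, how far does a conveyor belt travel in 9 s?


Given: v0 = 0 m/s, a = 2 m/s^2, t = 9 s
Using s = v0*t + (1/2)*a*t^2
s = 0*9 + (1/2)*2*9^2
s = 0 + (1/2)*162
s = 0 + 81
s = 81

81 m


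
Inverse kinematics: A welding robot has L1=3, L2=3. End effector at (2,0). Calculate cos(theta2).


Given: L1 = 3, L2 = 3, target (x, y) = (2, 0)
Using cos(theta2) = (x^2 + y^2 - L1^2 - L2^2) / (2*L1*L2)
x^2 + y^2 = 2^2 + 0 = 4
L1^2 + L2^2 = 9 + 9 = 18
Numerator = 4 - 18 = -14
Denominator = 2*3*3 = 18
cos(theta2) = -14/18 = -7/9

-7/9


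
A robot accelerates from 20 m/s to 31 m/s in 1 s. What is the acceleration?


Given: initial velocity v0 = 20 m/s, final velocity v = 31 m/s, time t = 1 s
Using a = (v - v0) / t
a = (31 - 20) / 1
a = 11 / 1
a = 11 m/s^2

11 m/s^2


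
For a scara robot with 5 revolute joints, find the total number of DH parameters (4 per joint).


Given: 5 joints, 4 DH parameters per joint (d, theta, a, alpha)
Total DH parameters = number_of_joints * 4
Total = 5 * 4
Total = 20

20


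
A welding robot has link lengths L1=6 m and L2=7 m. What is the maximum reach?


Given: L1 = 6 m, L2 = 7 m
For a 2-link planar arm, max reach = L1 + L2 (fully extended)
Max reach = 6 + 7
Max reach = 13 m

13 m


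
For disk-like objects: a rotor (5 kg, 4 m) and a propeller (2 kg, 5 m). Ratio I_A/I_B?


Given: M1=5 kg, R1=4 m, M2=2 kg, R2=5 m
For a disk: I = (1/2)*M*R^2, so I_A/I_B = (M1*R1^2)/(M2*R2^2)
M1*R1^2 = 5*16 = 80
M2*R2^2 = 2*25 = 50
I_A/I_B = 80/50 = 8/5

8/5


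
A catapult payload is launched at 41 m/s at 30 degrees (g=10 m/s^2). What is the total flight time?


Given: v0 = 41 m/s, theta = 30 deg, g = 10 m/s^2
sin(30) = 1/2
Using T = 2*v0*sin(theta) / g
T = 2*41*1/2 / 10
T = 41 / 10
T = 41/10 s

41/10 s


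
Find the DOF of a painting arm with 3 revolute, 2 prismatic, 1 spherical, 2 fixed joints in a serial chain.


Given: serial robot with 3 revolute, 2 prismatic, 1 spherical, 2 fixed joints
DOF contribution per joint type: revolute=1, prismatic=1, spherical=3, fixed=0
DOF = 3*1 + 2*1 + 1*3 + 2*0
DOF = 8

8


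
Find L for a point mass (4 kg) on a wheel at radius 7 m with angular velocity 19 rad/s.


Given: m = 4 kg, r = 7 m, omega = 19 rad/s
For a point mass: I = m*r^2
I = 4*7^2 = 4*49 = 196
L = I*omega = 196*19
L = 3724 kg*m^2/s

3724 kg*m^2/s


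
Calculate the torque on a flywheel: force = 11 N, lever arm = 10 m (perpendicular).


Given: F = 11 N, r = 10 m, angle = 90 deg (perpendicular)
Using tau = F * r * sin(90)
sin(90) = 1
tau = 11 * 10 * 1
tau = 110 Nm

110 Nm


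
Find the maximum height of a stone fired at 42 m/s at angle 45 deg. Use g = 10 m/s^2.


Given: v0 = 42 m/s, theta = 45 deg, g = 10 m/s^2
sin^2(45) = 1/2
Using H = v0^2 * sin^2(theta) / (2*g)
H = 42^2 * 1/2 / (2*10)
H = 1764 * 1/2 / 20
H = 882 / 20
H = 441/10 m

441/10 m


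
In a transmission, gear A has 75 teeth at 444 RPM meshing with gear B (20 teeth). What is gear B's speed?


Given: N1 = 75 teeth, w1 = 444 RPM, N2 = 20 teeth
Using N1*w1 = N2*w2
w2 = N1*w1 / N2
w2 = 75*444 / 20
w2 = 33300 / 20
w2 = 1665 RPM

1665 RPM


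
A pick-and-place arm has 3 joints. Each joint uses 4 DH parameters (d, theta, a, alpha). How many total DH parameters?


Given: 3 joints, 4 DH parameters per joint (d, theta, a, alpha)
Total DH parameters = number_of_joints * 4
Total = 3 * 4
Total = 12

12


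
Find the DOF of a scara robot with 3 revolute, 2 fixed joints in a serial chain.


Given: serial robot with 3 revolute, 2 fixed joints
DOF contribution per joint type: revolute=1, prismatic=1, spherical=3, fixed=0
DOF = 3*1 + 2*0
DOF = 3

3


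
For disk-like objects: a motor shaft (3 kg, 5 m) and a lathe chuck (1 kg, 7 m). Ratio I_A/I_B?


Given: M1=3 kg, R1=5 m, M2=1 kg, R2=7 m
For a disk: I = (1/2)*M*R^2, so I_A/I_B = (M1*R1^2)/(M2*R2^2)
M1*R1^2 = 3*25 = 75
M2*R2^2 = 1*49 = 49
I_A/I_B = 75/49 = 75/49

75/49


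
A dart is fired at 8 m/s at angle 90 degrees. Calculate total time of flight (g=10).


Given: v0 = 8 m/s, theta = 90 deg, g = 10 m/s^2
sin(90) = 1
Using T = 2*v0*sin(theta) / g
T = 2*8*1 / 10
T = 16 / 10
T = 8/5 s

8/5 s


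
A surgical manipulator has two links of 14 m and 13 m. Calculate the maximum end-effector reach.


Given: L1 = 14 m, L2 = 13 m
For a 2-link planar arm, max reach = L1 + L2 (fully extended)
Max reach = 14 + 13
Max reach = 27 m

27 m


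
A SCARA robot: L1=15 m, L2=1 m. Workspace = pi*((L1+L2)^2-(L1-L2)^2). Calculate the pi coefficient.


Given: L1 = 15, L2 = 1
(L1+L2)^2 = (16)^2 = 256
(L1-L2)^2 = (14)^2 = 196
Difference = 256 - 196 = 60
This equals 4*L1*L2 = 4*15*1 = 60
Workspace area = 60*pi

60


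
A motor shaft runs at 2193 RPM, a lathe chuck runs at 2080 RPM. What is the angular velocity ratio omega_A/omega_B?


Given: RPM_A = 2193, RPM_B = 2080
omega = 2*pi*RPM/60, so omega_A/omega_B = RPM_A / RPM_B
omega_A/omega_B = 2193 / 2080
omega_A/omega_B = 2193/2080

2193/2080


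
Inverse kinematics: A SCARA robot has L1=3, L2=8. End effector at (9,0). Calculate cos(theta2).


Given: L1 = 3, L2 = 8, target (x, y) = (9, 0)
Using cos(theta2) = (x^2 + y^2 - L1^2 - L2^2) / (2*L1*L2)
x^2 + y^2 = 9^2 + 0 = 81
L1^2 + L2^2 = 9 + 64 = 73
Numerator = 81 - 73 = 8
Denominator = 2*3*8 = 48
cos(theta2) = 8/48 = 1/6

1/6


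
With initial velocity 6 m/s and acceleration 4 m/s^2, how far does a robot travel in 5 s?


Given: v0 = 6 m/s, a = 4 m/s^2, t = 5 s
Using s = v0*t + (1/2)*a*t^2
s = 6*5 + (1/2)*4*5^2
s = 30 + (1/2)*100
s = 30 + 50
s = 80

80 m


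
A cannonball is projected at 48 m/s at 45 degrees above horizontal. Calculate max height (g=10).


Given: v0 = 48 m/s, theta = 45 deg, g = 10 m/s^2
sin^2(45) = 1/2
Using H = v0^2 * sin^2(theta) / (2*g)
H = 48^2 * 1/2 / (2*10)
H = 2304 * 1/2 / 20
H = 1152 / 20
H = 288/5 m

288/5 m


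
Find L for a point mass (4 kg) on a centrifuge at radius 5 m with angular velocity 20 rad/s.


Given: m = 4 kg, r = 5 m, omega = 20 rad/s
For a point mass: I = m*r^2
I = 4*5^2 = 4*25 = 100
L = I*omega = 100*20
L = 2000 kg*m^2/s

2000 kg*m^2/s


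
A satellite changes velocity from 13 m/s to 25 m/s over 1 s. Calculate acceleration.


Given: initial velocity v0 = 13 m/s, final velocity v = 25 m/s, time t = 1 s
Using a = (v - v0) / t
a = (25 - 13) / 1
a = 12 / 1
a = 12 m/s^2

12 m/s^2


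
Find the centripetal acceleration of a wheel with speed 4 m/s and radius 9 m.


Given: v = 4 m/s, r = 9 m
Using a_c = v^2 / r
a_c = 4^2 / 9
a_c = 16 / 9
a_c = 16/9 m/s^2

16/9 m/s^2


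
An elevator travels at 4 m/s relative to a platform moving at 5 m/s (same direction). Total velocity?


Given: object velocity = 4 m/s, platform velocity = 5 m/s (same direction)
Using classical velocity addition: v_total = v_object + v_platform
v_total = 4 + 5
v_total = 9 m/s

9 m/s


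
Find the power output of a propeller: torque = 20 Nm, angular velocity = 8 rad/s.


Given: tau = 20 Nm, omega = 8 rad/s
Using P = tau * omega
P = 20 * 8
P = 160 W

160 W


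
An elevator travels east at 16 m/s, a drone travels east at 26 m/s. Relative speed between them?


Given: v_A = 16 m/s east, v_B = 26 m/s east
Both move in the same direction; relative speed = |v_A - v_B|
|16 - 26| = |-10|
= 10 m/s

10 m/s


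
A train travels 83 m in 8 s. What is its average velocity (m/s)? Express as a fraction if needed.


Given: distance d = 83 m, time t = 8 s
Using v = d / t
v = 83 / 8
v = 83/8 m/s

83/8 m/s


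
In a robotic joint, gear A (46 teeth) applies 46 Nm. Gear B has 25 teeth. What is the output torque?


Given: N1 = 46, N2 = 25, T1 = 46 Nm
Using T2/T1 = N2/N1
T2 = T1 * N2 / N1
T2 = 46 * 25 / 46
T2 = 1150 / 46
T2 = 25 Nm

25 Nm


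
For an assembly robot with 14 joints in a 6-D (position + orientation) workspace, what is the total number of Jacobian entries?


Given: task space dimension = 6, joints = 14
Jacobian is a 6 x 14 matrix
Total entries = rows * columns
Total = 6 * 14
Total = 84

84


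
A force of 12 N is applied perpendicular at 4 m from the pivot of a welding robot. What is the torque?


Given: F = 12 N, r = 4 m, angle = 90 deg (perpendicular)
Using tau = F * r * sin(90)
sin(90) = 1
tau = 12 * 4 * 1
tau = 48 Nm

48 Nm
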